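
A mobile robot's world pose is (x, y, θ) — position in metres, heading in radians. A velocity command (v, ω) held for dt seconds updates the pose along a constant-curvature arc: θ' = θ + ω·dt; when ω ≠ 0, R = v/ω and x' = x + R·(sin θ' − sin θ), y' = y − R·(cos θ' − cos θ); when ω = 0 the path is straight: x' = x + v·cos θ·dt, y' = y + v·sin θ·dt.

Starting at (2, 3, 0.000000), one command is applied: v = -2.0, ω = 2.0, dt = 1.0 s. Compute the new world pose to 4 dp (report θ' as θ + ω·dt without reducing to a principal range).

θ' = 0.0000 + 2.0·1.0 = 2.0000
R = v/ω = -2.0/2.0 = -1.0000
x' = 2 + -1.0000·(sin 2.0000 − sin 0.0000) = 1.0907
y' = 3 − -1.0000·(cos 2.0000 − cos 0.0000) = 1.5839

(1.0907, 1.5839, 2.0000)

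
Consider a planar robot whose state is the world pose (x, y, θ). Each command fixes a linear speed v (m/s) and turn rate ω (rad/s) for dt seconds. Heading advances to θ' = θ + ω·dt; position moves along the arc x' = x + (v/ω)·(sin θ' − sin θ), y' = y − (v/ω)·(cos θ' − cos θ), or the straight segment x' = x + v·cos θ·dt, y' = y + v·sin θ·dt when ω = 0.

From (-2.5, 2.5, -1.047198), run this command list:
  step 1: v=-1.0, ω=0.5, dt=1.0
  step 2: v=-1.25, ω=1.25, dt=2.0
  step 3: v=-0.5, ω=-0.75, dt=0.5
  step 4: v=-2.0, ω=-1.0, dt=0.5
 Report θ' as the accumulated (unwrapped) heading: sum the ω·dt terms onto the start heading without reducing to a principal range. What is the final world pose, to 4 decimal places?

step 1: θ'=-0.5472 (R=-2.0000) → pose (-3.1915, 3.2080, -0.5472)
step 2: θ'=1.9528 (R=-1.0000) → pose (-4.6397, 1.9812, 1.9528)
step 3: θ'=1.5778 (R=0.6667) → pose (-4.5916, 1.7374, 1.5778)
step 4: θ'=1.0778 (R=2.0000) → pose (-4.8297, 0.7768, 1.0778)

(-4.8297, 0.7768, 1.0778)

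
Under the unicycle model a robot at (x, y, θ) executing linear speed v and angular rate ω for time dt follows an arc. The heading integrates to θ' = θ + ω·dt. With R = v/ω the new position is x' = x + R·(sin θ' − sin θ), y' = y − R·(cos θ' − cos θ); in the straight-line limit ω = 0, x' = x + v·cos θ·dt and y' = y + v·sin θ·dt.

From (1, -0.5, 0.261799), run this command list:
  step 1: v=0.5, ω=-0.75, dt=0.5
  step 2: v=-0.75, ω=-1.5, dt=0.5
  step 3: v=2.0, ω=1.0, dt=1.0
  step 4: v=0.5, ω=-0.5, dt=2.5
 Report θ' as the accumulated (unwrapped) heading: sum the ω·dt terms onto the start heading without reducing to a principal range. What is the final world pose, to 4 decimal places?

step 1: θ'=-0.1132 (R=-0.6667) → pose (1.2479, -0.4816, -0.1132)
step 2: θ'=-0.8632 (R=0.5000) → pose (0.9244, -0.3098, -0.8632)
step 3: θ'=0.1368 (R=2.0000) → pose (2.7170, -0.9911, 0.1368)
step 4: θ'=-1.1132 (R=-1.0000) → pose (3.7505, -1.5399, -1.1132)

(3.7505, -1.5399, -1.1132)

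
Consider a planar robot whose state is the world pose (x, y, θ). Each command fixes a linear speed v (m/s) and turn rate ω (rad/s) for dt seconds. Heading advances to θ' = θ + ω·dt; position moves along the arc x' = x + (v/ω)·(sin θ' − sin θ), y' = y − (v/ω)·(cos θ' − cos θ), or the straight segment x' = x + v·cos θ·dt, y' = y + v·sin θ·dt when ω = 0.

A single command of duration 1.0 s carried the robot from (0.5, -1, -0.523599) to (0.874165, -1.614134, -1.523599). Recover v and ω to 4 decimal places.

v = 0.7500, ω = -1.0000

Δθ = -1.523599 − -0.523599 = -1.000000
ω = Δθ/dt = -1.000000/1.0 = -1.0000
R = −Δy/(cos θ' − cos θ) = -0.7500
v = R·ω = -0.7500·-1.0000 = 0.7500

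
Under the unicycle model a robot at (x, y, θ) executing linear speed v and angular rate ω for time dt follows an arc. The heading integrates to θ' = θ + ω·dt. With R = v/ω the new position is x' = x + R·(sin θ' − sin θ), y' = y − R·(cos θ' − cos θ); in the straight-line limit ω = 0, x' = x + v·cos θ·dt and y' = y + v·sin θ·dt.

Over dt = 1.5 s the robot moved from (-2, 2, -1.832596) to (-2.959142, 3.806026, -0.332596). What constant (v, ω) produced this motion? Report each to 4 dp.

Δθ = -0.332596 − -1.832596 = 1.500000
ω = Δθ/dt = 1.500000/1.5 = 1.0000
R = −Δy/(cos θ' − cos θ) = -1.5000
v = R·ω = -1.5000·1.0000 = -1.5000

v = -1.5000, ω = 1.0000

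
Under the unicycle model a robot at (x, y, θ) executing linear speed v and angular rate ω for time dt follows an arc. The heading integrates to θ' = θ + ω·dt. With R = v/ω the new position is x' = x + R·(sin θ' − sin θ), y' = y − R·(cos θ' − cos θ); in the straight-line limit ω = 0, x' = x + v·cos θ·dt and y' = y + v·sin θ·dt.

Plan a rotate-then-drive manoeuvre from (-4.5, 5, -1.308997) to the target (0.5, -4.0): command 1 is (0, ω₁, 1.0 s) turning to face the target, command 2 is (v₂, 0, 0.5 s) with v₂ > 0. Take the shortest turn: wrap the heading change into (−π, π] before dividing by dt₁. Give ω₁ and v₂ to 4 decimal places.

heading to target = atan2(-4−5, 0.5−-4.5) = -1.0637
Δθ = wrap(-1.0637 − -1.3090) = 0.2453; ω₁ = Δθ/dt₁ = 0.2453
distance = √((0.5−-4.5)² + (-4−5)²) = 10.2956; v₂ = distance/dt₂ = 20.5913

ω₁ = 0.2453, v₂ = 20.5913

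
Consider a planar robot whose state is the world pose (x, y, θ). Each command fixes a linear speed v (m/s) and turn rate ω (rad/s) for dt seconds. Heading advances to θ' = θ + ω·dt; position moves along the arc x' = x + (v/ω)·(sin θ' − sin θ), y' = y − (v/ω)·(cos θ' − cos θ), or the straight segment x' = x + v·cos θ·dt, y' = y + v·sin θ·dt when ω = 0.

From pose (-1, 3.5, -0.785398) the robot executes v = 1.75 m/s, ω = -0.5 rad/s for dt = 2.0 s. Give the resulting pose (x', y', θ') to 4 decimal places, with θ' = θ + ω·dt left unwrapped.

(-0.0552, 0.2798, -1.7854)

θ' = -0.7854 + -0.5·2.0 = -1.7854
R = v/ω = 1.75/-0.5 = -3.5000
x' = -1 + -3.5000·(sin -1.7854 − sin -0.7854) = -0.0552
y' = 3.5 − -3.5000·(cos -1.7854 − cos -0.7854) = 0.2798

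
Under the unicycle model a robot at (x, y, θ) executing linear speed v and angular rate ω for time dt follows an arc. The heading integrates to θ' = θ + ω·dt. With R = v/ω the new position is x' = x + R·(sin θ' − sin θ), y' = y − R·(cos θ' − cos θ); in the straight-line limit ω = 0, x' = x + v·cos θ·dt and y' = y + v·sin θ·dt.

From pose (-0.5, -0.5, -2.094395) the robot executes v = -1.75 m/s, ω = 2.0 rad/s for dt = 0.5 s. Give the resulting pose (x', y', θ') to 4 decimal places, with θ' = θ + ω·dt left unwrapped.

θ' = -2.0944 + 2.0·0.5 = -1.0944
R = v/ω = -1.75/2.0 = -0.8750
x' = -0.5 + -0.8750·(sin -1.0944 − sin -2.0944) = -0.4802
y' = -0.5 − -0.8750·(cos -1.0944 − cos -2.0944) = 0.3388

(-0.4802, 0.3388, -1.0944)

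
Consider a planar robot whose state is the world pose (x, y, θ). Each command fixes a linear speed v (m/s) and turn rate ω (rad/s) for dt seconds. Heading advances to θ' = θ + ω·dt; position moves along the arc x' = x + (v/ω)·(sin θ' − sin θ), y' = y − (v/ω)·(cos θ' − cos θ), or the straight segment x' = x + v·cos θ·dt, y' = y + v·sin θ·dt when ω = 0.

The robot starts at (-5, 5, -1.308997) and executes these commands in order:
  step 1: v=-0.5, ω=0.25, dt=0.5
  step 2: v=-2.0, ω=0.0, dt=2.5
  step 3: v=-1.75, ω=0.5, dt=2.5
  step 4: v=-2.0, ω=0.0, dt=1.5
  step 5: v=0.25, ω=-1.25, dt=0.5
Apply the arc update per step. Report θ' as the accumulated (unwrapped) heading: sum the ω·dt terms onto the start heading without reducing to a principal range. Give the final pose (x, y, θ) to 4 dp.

(-13.3122, 11.8116, -0.5590)

step 1: θ'=-1.1840 (R=-2.0000) → pose (-5.0796, 5.2368, -1.1840)
step 2: θ'=-1.1840 (straight) → pose (-6.9657, 9.8674, -1.1840)
step 3: θ'=0.0660 (R=-3.5000) → pose (-10.4380, 12.0395, 0.0660)
step 4: θ'=0.0660 (straight) → pose (-13.4315, 11.8416, 0.0660)
step 5: θ'=-0.5590 (R=-0.2000) → pose (-13.3122, 11.8116, -0.5590)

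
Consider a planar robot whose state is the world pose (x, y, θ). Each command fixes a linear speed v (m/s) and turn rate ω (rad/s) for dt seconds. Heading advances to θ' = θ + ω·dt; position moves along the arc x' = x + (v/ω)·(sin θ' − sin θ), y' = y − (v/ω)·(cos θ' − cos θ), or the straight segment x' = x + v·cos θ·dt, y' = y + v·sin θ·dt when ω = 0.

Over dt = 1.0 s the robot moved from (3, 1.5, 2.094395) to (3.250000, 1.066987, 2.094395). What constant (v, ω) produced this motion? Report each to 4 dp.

Δθ = 2.094395 − 2.094395 = 0.000000
ω = Δθ/dt = 0.000000/1.0 = 0.0000
ω = 0 → v = (Δx·cos θ + Δy·sin θ)/dt = -0.5000

v = -0.5000, ω = 0.0000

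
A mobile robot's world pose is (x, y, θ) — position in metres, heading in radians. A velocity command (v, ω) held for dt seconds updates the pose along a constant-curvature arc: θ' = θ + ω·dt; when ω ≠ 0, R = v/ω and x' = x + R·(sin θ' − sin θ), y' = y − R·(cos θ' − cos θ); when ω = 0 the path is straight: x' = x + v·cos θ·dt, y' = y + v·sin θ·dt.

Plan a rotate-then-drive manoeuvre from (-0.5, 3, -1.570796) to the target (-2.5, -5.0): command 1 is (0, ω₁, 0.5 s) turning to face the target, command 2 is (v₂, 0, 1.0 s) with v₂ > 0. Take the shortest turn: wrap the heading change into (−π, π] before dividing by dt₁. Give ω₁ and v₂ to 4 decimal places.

ω₁ = -0.4900, v₂ = 8.2462

heading to target = atan2(-5−3, -2.5−-0.5) = -1.8158
Δθ = wrap(-1.8158 − -1.5708) = -0.2450; ω₁ = Δθ/dt₁ = -0.4900
distance = √((-2.5−-0.5)² + (-5−3)²) = 8.2462; v₂ = distance/dt₂ = 8.2462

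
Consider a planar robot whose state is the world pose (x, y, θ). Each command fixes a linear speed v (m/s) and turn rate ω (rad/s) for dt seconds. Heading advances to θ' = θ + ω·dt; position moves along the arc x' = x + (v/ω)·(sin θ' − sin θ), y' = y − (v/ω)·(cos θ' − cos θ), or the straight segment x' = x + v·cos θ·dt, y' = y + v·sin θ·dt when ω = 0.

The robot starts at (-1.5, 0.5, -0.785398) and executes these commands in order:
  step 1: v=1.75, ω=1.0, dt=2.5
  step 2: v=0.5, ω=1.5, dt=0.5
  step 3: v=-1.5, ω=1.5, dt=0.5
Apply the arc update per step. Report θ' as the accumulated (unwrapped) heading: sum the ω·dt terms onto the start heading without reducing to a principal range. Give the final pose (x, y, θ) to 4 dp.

(2.0477, 1.9824, 3.2146)

step 1: θ'=1.7146 (R=1.7500) → pose (1.4694, 1.9882, 1.7146)
step 2: θ'=2.4646 (R=0.3333) → pose (1.3483, 2.2003, 2.4646)
step 3: θ'=3.2146 (R=-1.0000) → pose (2.0477, 1.9824, 3.2146)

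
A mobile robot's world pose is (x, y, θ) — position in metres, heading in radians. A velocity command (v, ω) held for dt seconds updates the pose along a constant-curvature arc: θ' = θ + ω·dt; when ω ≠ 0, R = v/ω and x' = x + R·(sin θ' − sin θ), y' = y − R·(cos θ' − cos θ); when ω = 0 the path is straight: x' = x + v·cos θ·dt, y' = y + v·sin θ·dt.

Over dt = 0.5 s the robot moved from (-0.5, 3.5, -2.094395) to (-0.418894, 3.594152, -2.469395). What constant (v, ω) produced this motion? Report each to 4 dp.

v = -0.2500, ω = -0.7500

Δθ = -2.469395 − -2.094395 = -0.375000
ω = Δθ/dt = -0.375000/0.5 = -0.7500
R = −Δy/(cos θ' − cos θ) = 0.3333
v = R·ω = 0.3333·-0.7500 = -0.2500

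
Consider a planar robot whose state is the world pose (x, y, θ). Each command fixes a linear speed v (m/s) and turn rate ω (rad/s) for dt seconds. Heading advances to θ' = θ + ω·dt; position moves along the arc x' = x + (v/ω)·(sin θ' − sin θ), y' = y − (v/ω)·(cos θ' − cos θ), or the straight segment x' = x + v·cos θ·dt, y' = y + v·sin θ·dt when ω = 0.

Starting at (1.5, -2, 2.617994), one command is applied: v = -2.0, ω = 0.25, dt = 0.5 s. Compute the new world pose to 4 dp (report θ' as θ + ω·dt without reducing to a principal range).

(2.3950, -2.4446, 2.7430)

θ' = 2.6180 + 0.25·0.5 = 2.7430
R = v/ω = -2.0/0.25 = -8.0000
x' = 1.5 + -8.0000·(sin 2.7430 − sin 2.6180) = 2.3950
y' = -2 − -8.0000·(cos 2.7430 − cos 2.6180) = -2.4446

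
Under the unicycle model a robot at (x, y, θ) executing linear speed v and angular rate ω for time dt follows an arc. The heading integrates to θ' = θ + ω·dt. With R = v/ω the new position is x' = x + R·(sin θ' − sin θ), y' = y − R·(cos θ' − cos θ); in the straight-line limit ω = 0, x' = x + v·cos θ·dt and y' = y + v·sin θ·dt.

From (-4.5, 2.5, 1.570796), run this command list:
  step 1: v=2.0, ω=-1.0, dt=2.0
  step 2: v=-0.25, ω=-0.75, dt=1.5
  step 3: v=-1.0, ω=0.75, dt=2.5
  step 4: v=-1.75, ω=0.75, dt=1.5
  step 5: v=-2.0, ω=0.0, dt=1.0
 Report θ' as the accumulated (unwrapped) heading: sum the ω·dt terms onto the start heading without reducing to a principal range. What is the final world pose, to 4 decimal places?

step 1: θ'=-0.4292 (R=-2.0000) → pose (-1.6677, 4.3186, -0.4292)
step 2: θ'=-1.5542 (R=0.3333) → pose (-1.8623, 4.6162, -1.5542)
step 3: θ'=0.3208 (R=-1.3333) → pose (-3.6159, 5.8594, 0.3208)
step 4: θ'=1.4458 (R=-2.3333) → pose (-5.1952, 3.9360, 1.4458)
step 5: θ'=1.4458 (straight) → pose (-5.4446, 1.9516, 1.4458)

(-5.4446, 1.9516, 1.4458)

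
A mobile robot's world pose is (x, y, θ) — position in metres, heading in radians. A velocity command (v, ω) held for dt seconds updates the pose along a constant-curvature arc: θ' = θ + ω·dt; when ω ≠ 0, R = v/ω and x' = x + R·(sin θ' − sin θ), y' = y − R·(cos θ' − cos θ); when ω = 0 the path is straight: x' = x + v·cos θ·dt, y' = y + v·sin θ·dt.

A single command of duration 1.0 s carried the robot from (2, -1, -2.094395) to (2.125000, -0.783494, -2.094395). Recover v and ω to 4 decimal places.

Δθ = -2.094395 − -2.094395 = 0.000000
ω = Δθ/dt = 0.000000/1.0 = 0.0000
ω = 0 → v = (Δx·cos θ + Δy·sin θ)/dt = -0.2500

v = -0.2500, ω = 0.0000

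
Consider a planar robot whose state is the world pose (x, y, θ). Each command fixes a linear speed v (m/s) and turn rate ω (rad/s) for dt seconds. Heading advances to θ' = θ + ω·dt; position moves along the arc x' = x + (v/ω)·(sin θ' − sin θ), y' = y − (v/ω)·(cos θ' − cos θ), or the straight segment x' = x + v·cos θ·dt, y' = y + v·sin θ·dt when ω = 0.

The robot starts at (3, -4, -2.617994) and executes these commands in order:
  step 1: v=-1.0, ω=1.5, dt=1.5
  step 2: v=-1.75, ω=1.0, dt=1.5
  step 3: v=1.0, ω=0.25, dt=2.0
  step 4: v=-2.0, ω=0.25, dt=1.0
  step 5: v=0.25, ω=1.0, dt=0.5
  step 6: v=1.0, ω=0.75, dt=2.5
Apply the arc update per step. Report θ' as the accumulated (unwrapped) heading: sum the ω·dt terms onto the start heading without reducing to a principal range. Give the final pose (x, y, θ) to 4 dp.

(-0.7480, -3.9819, 4.2570)

step 1: θ'=-0.3680 (R=-0.6667) → pose (2.9065, -2.8006, -0.3680)
step 2: θ'=1.1320 (R=-1.7500) → pose (0.6927, -3.6900, 1.1320)
step 3: θ'=1.6320 (R=4.0000) → pose (1.0642, -1.7459, 1.6320)
step 4: θ'=1.8820 (R=-8.0000) → pose (1.4335, -3.7062, 1.8820)
step 5: θ'=2.3820 (R=0.2500) → pose (1.3676, -3.6015, 2.3820)
step 6: θ'=4.2570 (R=1.3333) → pose (-0.7480, -3.9819, 4.2570)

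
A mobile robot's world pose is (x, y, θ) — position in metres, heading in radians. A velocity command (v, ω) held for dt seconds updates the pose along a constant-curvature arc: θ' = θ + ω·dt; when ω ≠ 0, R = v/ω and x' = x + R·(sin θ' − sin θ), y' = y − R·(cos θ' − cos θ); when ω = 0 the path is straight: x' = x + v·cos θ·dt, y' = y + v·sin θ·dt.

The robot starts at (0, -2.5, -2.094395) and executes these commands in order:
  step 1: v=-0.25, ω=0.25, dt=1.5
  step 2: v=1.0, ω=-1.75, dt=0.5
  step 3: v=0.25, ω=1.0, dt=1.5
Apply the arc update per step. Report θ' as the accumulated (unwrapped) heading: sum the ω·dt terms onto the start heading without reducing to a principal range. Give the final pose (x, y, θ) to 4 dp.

step 1: θ'=-1.7194 (R=-1.0000) → pose (0.1230, -2.1481, -1.7194)
step 2: θ'=-2.5944 (R=-0.5714) → pose (-0.1449, -2.5514, -2.5944)
step 3: θ'=-1.0944 (R=0.2500) → pose (-0.2370, -2.8796, -1.0944)

(-0.2370, -2.8796, -1.0944)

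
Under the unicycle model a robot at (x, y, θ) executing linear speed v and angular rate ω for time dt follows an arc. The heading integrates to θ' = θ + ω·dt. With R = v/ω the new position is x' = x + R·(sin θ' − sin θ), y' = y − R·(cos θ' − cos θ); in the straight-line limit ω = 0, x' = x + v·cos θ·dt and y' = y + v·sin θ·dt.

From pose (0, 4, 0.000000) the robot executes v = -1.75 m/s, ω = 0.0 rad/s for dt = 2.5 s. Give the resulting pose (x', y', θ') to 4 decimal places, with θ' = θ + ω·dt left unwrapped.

(-4.3750, 4.0000, 0.0000)

θ' = 0.0000 + 0.0·2.5 = 0.0000
ω = 0 → straight: x' = 0 + -1.75·cos(0.0000)·2.5 = -4.3750
y' = 4 + -1.75·sin(0.0000)·2.5 = 4.0000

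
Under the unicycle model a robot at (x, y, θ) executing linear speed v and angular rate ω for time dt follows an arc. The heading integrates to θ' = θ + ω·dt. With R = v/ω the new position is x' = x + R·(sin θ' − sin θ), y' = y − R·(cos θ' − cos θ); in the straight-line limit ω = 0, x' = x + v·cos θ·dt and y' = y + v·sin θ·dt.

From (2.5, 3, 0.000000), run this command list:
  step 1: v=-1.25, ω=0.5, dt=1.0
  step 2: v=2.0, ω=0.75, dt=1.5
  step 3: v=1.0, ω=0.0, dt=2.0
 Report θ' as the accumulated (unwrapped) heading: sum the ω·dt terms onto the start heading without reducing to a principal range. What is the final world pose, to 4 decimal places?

step 1: θ'=0.5000 (R=-2.5000) → pose (1.3014, 2.6940, 0.5000)
step 2: θ'=1.6250 (R=2.6667) → pose (2.6857, 5.1786, 1.6250)
step 3: θ'=1.6250 (straight) → pose (2.5774, 7.1757, 1.6250)

(2.5774, 7.1757, 1.6250)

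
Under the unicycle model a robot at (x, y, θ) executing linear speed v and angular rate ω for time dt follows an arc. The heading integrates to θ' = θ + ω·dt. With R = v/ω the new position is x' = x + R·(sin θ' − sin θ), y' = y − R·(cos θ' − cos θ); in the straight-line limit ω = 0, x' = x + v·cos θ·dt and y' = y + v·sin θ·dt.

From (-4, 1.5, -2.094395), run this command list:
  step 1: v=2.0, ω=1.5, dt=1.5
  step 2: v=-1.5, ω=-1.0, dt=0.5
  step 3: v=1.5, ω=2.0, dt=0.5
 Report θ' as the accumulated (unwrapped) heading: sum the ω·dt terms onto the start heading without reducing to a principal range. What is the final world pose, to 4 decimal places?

step 1: θ'=0.1556 (R=1.3333) → pose (-2.6387, -0.4839, 0.1556)
step 2: θ'=-0.3444 (R=1.5000) → pose (-3.3776, -0.4139, -0.3444)
step 3: θ'=0.6556 (R=0.7500) → pose (-2.6671, -0.3025, 0.6556)

(-2.6671, -0.3025, 0.6556)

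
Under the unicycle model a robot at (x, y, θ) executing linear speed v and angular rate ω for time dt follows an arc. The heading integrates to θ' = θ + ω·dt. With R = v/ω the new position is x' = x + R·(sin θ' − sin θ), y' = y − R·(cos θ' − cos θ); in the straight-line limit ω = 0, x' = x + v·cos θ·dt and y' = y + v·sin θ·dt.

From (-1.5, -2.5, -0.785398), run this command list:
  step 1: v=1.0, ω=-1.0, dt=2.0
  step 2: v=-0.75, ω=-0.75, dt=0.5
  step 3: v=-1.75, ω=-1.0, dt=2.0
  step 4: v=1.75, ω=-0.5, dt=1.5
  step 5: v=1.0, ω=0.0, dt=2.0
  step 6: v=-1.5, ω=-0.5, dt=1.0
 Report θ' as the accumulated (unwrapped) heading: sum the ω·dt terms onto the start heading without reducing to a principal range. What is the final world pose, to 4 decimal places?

step 1: θ'=-2.7854 (R=-1.0000) → pose (-1.8584, -4.1443, -2.7854)
step 2: θ'=-3.1604 (R=1.0000) → pose (-1.4909, -4.0817, -3.1604)
step 3: θ'=-5.1604 (R=1.7500) → pose (0.0535, -6.5895, -5.1604)
step 4: θ'=-5.9104 (R=-3.5000) → pose (1.9334, -4.8460, -5.9104)
step 5: θ'=-5.9104 (straight) → pose (3.7960, -4.1176, -5.9104)
step 6: θ'=-6.4104 (R=3.0000) → pose (2.3227, -4.2994, -6.4104)

(2.3227, -4.2994, -6.4104)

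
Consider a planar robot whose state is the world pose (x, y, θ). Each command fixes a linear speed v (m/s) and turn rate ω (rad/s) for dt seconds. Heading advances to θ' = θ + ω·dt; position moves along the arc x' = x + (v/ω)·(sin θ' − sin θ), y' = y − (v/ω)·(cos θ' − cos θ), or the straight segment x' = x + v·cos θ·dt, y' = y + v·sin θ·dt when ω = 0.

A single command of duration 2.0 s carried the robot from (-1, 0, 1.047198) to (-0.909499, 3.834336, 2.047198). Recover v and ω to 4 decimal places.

Δθ = 2.047198 − 1.047198 = 1.000000
ω = Δθ/dt = 1.000000/2.0 = 0.5000
R = −Δy/(cos θ' − cos θ) = 4.0000
v = R·ω = 4.0000·0.5000 = 2.0000

v = 2.0000, ω = 0.5000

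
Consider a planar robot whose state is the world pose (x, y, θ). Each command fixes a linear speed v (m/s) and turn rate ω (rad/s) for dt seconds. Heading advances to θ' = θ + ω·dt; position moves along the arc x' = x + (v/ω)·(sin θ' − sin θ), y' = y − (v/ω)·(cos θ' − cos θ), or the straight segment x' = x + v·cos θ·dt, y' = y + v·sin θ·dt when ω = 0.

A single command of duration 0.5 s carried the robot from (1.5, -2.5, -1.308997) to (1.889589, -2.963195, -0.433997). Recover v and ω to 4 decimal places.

Δθ = -0.433997 − -1.308997 = 0.875000
ω = Δθ/dt = 0.875000/0.5 = 1.7500
R = −Δy/(cos θ' − cos θ) = 0.7143
v = R·ω = 0.7143·1.7500 = 1.2500

v = 1.2500, ω = 1.7500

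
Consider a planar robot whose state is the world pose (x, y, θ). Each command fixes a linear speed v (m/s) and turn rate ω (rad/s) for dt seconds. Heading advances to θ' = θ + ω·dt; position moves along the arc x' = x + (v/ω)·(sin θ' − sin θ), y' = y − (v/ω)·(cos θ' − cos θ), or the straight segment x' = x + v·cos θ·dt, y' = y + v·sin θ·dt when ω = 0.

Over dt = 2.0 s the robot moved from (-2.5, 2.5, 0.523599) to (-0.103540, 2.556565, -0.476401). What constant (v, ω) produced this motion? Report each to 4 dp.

Δθ = -0.476401 − 0.523599 = -1.000000
ω = Δθ/dt = -1.000000/2.0 = -0.5000
R = Δx/(sin θ' − sin θ) = -2.5000
v = R·ω = -2.5000·-0.5000 = 1.2500

v = 1.2500, ω = -0.5000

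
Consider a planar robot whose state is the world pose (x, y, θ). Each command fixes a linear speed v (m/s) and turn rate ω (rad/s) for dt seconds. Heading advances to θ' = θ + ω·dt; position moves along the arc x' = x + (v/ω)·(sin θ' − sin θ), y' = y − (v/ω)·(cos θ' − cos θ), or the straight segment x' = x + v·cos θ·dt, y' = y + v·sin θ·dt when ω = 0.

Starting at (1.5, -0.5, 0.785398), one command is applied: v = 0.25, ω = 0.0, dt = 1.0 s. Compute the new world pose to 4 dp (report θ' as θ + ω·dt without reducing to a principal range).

θ' = 0.7854 + 0.0·1.0 = 0.7854
ω = 0 → straight: x' = 1.5 + 0.25·cos(0.7854)·1.0 = 1.6768
y' = -0.5 + 0.25·sin(0.7854)·1.0 = -0.3232

(1.6768, -0.3232, 0.7854)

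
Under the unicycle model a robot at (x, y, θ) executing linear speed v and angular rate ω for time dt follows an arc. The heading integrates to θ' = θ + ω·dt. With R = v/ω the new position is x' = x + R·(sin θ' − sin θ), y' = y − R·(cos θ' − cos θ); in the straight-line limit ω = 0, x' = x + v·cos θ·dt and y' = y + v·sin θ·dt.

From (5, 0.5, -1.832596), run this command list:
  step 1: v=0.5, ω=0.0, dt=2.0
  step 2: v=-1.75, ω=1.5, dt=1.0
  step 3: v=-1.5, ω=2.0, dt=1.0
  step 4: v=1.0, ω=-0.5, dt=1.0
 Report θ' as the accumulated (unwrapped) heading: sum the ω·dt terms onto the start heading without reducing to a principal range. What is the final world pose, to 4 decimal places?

step 1: θ'=-1.8326 (straight) → pose (4.7412, -0.4659, -1.8326)
step 2: θ'=-0.3326 (R=-1.1667) → pose (3.9952, 0.9388, -0.3326)
step 3: θ'=1.6674 (R=-0.7500) → pose (3.0038, 0.1575, 1.6674)
step 4: θ'=1.1674 (R=-2.0000) → pose (3.1550, 1.1355, 1.1674)

(3.1550, 1.1355, 1.1674)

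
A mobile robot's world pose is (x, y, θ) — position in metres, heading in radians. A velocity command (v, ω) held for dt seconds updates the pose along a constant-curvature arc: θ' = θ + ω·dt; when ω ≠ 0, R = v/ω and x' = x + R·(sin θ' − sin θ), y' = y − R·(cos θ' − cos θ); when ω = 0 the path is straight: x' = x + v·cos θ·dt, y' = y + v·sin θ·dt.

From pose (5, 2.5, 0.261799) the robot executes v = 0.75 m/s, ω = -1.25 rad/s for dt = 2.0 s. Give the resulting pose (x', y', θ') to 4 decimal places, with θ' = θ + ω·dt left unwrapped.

θ' = 0.2618 + -1.25·2.0 = -2.2382
R = v/ω = 0.75/-1.25 = -0.6000
x' = 5 + -0.6000·(sin -2.2382 − sin 0.2618) = 5.6265
y' = 2.5 − -0.6000·(cos -2.2382 − cos 0.2618) = 1.5491

(5.6265, 1.5491, -2.2382)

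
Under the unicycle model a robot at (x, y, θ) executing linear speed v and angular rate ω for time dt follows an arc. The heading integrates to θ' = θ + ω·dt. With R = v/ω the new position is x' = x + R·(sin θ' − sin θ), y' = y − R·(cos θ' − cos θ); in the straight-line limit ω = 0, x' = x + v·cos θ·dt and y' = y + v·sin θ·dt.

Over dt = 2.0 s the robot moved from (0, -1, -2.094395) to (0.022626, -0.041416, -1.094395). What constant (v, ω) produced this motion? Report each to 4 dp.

v = -0.5000, ω = 0.5000

Δθ = -1.094395 − -2.094395 = 1.000000
ω = Δθ/dt = 1.000000/2.0 = 0.5000
R = −Δy/(cos θ' − cos θ) = -1.0000
v = R·ω = -1.0000·0.5000 = -0.5000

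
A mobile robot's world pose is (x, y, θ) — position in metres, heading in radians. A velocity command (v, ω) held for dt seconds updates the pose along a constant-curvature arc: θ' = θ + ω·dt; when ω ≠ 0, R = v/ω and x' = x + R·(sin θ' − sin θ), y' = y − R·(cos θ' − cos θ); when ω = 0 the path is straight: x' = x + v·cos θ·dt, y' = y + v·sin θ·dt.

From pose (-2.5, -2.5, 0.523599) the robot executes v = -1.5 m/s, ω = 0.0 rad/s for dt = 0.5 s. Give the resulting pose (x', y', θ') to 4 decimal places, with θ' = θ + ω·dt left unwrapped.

θ' = 0.5236 + 0.0·0.5 = 0.5236
ω = 0 → straight: x' = -2.5 + -1.5·cos(0.5236)·0.5 = -3.1495
y' = -2.5 + -1.5·sin(0.5236)·0.5 = -2.8750

(-3.1495, -2.8750, 0.5236)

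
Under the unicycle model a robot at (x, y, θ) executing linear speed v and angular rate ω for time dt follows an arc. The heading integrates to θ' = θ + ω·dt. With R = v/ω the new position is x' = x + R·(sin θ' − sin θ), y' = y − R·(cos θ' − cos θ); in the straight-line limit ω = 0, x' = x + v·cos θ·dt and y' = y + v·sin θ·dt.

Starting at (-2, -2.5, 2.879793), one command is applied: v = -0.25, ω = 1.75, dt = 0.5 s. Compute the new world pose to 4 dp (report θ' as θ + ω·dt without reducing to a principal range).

(-1.8808, -2.4788, 3.7548)

θ' = 2.8798 + 1.75·0.5 = 3.7548
R = v/ω = -0.25/1.75 = -0.1429
x' = -2 + -0.1429·(sin 3.7548 − sin 2.8798) = -1.8808
y' = -2.5 − -0.1429·(cos 3.7548 − cos 2.8798) = -2.4788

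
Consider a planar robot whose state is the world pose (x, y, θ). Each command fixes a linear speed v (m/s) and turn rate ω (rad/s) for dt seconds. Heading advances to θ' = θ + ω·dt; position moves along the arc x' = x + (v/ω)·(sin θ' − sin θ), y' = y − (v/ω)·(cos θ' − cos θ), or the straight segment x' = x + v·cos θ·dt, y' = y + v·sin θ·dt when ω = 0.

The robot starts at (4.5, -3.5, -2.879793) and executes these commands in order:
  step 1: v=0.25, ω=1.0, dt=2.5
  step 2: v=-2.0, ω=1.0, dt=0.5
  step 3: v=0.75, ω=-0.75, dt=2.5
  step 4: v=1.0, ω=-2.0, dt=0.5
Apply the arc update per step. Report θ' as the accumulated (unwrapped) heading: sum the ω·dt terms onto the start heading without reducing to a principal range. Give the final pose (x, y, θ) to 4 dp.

step 1: θ'=-0.3798 (R=0.2500) → pose (4.4720, -3.9737, -0.3798)
step 2: θ'=0.1202 (R=-2.0000) → pose (3.4907, -3.8456, 0.1202)
step 3: θ'=-1.7548 (R=-1.0000) → pose (4.5938, -5.0213, -1.7548)
step 4: θ'=-2.7548 (R=-0.5000) → pose (4.2908, -5.3929, -2.7548)

(4.2908, -5.3929, -2.7548)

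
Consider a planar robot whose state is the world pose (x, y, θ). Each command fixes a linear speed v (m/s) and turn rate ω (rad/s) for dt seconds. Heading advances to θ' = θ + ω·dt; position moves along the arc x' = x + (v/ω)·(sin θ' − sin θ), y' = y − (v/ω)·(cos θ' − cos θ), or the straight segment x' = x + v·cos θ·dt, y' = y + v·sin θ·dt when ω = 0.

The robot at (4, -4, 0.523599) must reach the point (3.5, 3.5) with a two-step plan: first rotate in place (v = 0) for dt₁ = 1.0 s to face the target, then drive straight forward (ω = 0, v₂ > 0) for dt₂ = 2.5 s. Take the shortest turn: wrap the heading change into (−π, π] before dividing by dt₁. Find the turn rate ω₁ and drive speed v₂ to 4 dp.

ω₁ = 1.1138, v₂ = 3.0067

heading to target = atan2(3.5−-4, 3.5−4) = 1.6374
Δθ = wrap(1.6374 − 0.5236) = 1.1138; ω₁ = Δθ/dt₁ = 1.1138
distance = √((3.5−4)² + (3.5−-4)²) = 7.5166; v₂ = distance/dt₂ = 3.0067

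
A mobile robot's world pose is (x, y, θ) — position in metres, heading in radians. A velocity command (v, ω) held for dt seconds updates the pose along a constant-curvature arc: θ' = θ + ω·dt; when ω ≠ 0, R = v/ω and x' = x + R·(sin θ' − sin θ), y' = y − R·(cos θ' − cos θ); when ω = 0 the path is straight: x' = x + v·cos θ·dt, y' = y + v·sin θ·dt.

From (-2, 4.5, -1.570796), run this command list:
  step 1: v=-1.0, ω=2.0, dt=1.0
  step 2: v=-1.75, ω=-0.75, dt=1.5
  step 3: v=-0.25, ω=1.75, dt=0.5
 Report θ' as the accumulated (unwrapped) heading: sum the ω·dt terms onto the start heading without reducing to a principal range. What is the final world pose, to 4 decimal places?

step 1: θ'=0.4292 (R=-0.5000) → pose (-2.7081, 4.9546, 0.4292)
step 2: θ'=-0.6958 (R=2.3333) → pose (-5.1747, 5.2854, -0.6958)
step 3: θ'=0.1792 (R=-0.1429) → pose (-5.2918, 5.3163, 0.1792)

(-5.2918, 5.3163, 0.1792)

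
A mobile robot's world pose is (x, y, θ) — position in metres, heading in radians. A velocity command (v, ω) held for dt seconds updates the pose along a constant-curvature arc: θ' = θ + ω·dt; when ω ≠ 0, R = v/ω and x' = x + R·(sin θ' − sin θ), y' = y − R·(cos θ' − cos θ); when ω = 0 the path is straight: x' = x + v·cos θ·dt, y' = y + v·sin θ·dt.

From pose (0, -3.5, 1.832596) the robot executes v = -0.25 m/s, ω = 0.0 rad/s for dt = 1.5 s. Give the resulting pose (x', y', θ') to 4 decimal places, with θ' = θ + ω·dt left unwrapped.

θ' = 1.8326 + 0.0·1.5 = 1.8326
ω = 0 → straight: x' = 0 + -0.25·cos(1.8326)·1.5 = 0.0971
y' = -3.5 + -0.25·sin(1.8326)·1.5 = -3.8622

(0.0971, -3.8622, 1.8326)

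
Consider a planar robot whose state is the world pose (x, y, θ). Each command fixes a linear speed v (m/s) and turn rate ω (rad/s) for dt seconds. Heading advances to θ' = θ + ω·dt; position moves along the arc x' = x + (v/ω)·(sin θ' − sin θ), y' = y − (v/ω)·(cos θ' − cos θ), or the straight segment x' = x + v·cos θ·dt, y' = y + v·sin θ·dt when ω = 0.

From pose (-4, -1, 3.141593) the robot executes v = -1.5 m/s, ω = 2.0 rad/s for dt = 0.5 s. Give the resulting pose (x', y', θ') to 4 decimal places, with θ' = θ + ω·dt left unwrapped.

(-3.3689, -0.6552, 4.1416)

θ' = 3.1416 + 2.0·0.5 = 4.1416
R = v/ω = -1.5/2.0 = -0.7500
x' = -4 + -0.7500·(sin 4.1416 − sin 3.1416) = -3.3689
y' = -1 − -0.7500·(cos 4.1416 − cos 3.1416) = -0.6552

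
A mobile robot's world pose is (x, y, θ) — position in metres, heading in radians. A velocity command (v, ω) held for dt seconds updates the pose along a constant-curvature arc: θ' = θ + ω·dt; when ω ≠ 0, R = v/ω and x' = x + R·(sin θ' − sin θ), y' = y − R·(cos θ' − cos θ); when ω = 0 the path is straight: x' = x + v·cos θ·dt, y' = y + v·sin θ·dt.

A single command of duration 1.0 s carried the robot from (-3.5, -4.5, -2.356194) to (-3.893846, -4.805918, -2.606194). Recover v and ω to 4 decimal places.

Δθ = -2.606194 − -2.356194 = -0.250000
ω = Δθ/dt = -0.250000/1.0 = -0.2500
R = Δx/(sin θ' − sin θ) = -2.0000
v = R·ω = -2.0000·-0.2500 = 0.5000

v = 0.5000, ω = -0.2500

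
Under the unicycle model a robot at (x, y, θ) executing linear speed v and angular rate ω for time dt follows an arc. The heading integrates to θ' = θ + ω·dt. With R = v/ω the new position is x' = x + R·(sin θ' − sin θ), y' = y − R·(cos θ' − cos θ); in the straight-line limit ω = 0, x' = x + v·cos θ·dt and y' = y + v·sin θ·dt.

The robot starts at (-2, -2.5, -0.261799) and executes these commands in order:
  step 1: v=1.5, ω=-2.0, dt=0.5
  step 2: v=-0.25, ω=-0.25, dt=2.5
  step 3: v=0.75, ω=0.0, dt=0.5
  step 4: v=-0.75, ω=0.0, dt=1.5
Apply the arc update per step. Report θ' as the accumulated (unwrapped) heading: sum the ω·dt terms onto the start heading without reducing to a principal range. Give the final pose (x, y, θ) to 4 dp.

step 1: θ'=-1.2618 (R=-0.7500) → pose (-1.4796, -2.9964, -1.2618)
step 2: θ'=-1.8868 (R=1.0000) → pose (-1.4775, -2.3815, -1.8868)
step 3: θ'=-1.8868 (straight) → pose (-1.5940, -2.7379, -1.8868)
step 4: θ'=-1.8868 (straight) → pose (-1.2444, -1.6686, -1.8868)

(-1.2444, -1.6686, -1.8868)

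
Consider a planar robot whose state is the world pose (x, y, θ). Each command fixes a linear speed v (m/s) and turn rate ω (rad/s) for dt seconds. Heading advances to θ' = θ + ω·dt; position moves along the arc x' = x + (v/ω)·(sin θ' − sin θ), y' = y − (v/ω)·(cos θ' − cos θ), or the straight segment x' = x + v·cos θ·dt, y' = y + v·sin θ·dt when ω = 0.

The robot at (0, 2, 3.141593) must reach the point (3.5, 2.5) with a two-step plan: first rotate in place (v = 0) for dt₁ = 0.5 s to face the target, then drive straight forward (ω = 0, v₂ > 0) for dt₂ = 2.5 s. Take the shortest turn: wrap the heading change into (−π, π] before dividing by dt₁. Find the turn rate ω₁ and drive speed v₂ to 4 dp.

ω₁ = -5.9994, v₂ = 1.4142

heading to target = atan2(2.5−2, 3.5−0) = 0.1419
Δθ = wrap(0.1419 − 3.1416) = -2.9997; ω₁ = Δθ/dt₁ = -5.9994
distance = √((3.5−0)² + (2.5−2)²) = 3.5355; v₂ = distance/dt₂ = 1.4142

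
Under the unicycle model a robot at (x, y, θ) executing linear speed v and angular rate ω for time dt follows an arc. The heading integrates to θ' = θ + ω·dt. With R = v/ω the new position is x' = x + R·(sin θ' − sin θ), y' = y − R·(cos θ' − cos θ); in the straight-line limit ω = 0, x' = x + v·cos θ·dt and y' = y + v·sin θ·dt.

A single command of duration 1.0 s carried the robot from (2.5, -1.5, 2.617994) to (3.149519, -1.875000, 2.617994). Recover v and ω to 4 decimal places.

v = -0.7500, ω = 0.0000

Δθ = 2.617994 − 2.617994 = 0.000000
ω = Δθ/dt = 0.000000/1.0 = 0.0000
ω = 0 → v = (Δx·cos θ + Δy·sin θ)/dt = -0.7500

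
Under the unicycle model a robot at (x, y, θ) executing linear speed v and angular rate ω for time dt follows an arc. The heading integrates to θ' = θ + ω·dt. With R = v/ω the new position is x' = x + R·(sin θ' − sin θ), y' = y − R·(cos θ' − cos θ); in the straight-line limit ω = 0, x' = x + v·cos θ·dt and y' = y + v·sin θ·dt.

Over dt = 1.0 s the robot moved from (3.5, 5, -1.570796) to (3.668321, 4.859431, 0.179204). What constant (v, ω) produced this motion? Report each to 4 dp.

Δθ = 0.179204 − -1.570796 = 1.750000
ω = Δθ/dt = 1.750000/1.0 = 1.7500
R = Δx/(sin θ' − sin θ) = 0.1429
v = R·ω = 0.1429·1.7500 = 0.2500

v = 0.2500, ω = 1.7500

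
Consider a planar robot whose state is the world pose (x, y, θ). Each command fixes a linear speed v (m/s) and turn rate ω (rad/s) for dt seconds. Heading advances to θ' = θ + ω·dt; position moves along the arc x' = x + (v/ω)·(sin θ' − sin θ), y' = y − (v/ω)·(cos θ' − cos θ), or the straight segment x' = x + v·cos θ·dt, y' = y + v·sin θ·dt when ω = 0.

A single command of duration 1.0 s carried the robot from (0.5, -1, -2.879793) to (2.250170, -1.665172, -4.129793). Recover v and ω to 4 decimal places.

Δθ = -4.129793 − -2.879793 = -1.250000
ω = Δθ/dt = -1.250000/1.0 = -1.2500
R = Δx/(sin θ' − sin θ) = 1.6000
v = R·ω = 1.6000·-1.2500 = -2.0000

v = -2.0000, ω = -1.2500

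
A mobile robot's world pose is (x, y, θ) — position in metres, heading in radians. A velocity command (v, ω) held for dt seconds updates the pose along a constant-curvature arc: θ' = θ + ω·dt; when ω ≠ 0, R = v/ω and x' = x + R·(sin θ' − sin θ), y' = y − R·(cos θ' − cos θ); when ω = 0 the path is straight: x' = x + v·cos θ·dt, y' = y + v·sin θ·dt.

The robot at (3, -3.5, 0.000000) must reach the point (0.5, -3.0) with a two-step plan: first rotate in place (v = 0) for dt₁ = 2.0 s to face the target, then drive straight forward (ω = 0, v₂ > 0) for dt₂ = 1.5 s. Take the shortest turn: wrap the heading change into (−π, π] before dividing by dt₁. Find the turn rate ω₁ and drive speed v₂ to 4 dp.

ω₁ = 1.4721, v₂ = 1.6997

heading to target = atan2(-3−-3.5, 0.5−3) = 2.9442
Δθ = wrap(2.9442 − 0.0000) = 2.9442; ω₁ = Δθ/dt₁ = 1.4721
distance = √((0.5−3)² + (-3−-3.5)²) = 2.5495; v₂ = distance/dt₂ = 1.6997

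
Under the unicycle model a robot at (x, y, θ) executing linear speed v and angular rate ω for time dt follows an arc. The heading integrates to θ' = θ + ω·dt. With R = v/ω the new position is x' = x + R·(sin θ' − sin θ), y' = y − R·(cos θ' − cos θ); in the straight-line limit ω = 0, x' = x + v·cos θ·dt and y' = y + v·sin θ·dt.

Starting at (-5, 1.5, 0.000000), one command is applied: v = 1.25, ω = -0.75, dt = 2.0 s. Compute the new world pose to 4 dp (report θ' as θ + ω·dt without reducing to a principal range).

(-3.3375, -0.0488, -1.5000)

θ' = 0.0000 + -0.75·2.0 = -1.5000
R = v/ω = 1.25/-0.75 = -1.6667
x' = -5 + -1.6667·(sin -1.5000 − sin 0.0000) = -3.3375
y' = 1.5 − -1.6667·(cos -1.5000 − cos 0.0000) = -0.0488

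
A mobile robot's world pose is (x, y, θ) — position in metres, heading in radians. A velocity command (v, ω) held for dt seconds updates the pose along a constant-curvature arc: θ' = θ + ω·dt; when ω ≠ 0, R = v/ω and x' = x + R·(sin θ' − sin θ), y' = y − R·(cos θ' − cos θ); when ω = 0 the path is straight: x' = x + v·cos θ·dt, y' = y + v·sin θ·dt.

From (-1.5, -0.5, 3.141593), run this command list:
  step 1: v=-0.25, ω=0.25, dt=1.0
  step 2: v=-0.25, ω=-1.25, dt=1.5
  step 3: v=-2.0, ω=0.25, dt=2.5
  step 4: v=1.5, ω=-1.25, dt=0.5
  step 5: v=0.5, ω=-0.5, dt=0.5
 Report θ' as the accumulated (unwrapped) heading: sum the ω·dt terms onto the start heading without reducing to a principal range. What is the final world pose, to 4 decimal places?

step 1: θ'=3.3916 (R=-1.0000) → pose (-1.2526, -0.4689, 3.3916)
step 2: θ'=1.5166 (R=0.2000) → pose (-1.0034, -0.6735, 1.5166)
step 3: θ'=2.1416 (R=-8.0000) → pose (0.2531, -5.4294, 2.1416)
step 4: θ'=1.5166 (R=-1.2000) → pose (0.0646, -4.7160, 1.5166)
step 5: θ'=1.2666 (R=-1.0000) → pose (0.1090, -4.4706, 1.2666)

(0.1090, -4.4706, 1.2666)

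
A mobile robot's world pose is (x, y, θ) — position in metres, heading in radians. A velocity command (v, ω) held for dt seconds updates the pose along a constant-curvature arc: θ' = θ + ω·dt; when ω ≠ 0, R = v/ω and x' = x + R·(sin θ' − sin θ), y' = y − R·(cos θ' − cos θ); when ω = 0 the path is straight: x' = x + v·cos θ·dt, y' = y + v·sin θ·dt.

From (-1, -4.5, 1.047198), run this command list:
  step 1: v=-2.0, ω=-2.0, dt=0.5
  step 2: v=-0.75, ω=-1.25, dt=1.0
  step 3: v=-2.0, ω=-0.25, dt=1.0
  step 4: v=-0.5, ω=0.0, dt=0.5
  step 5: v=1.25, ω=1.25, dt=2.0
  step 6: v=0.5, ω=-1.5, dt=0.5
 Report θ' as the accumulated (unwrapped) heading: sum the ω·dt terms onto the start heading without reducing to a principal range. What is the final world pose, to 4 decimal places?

(-0.8662, -2.6612, 0.2972)

step 1: θ'=0.0472 (R=1.0000) → pose (-1.8188, -4.9989, 0.0472)
step 2: θ'=-1.2028 (R=0.6000) → pose (-2.4070, -4.6154, -1.2028)
step 3: θ'=-1.4528 (R=8.0000) → pose (-2.8870, -2.6792, -1.4528)
step 4: θ'=-1.4528 (straight) → pose (-2.9164, -2.4309, -1.4528)
step 5: θ'=1.0472 (R=1.0000) → pose (-1.0573, -2.8132, 1.0472)
step 6: θ'=0.2972 (R=-0.3333) → pose (-0.8662, -2.6612, 0.2972)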